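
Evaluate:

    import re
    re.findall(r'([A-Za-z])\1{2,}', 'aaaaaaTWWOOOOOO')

`\1` has to match the exact text group 1 already captured.
Scanning left to right: at [0:6] match 'aaaaaa', group 1 = 'a'; at [9:15] match 'OOOOOO', group 1 = 'O'.
With a single group, `findall` returns only what that group captured — 2 items.

['a', 'O']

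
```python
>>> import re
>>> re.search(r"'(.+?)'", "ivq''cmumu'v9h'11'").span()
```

`search` walks the string left to right and returns the first match it finds.
The match spans [3:11] → "''cmumu'".
Captured: group 1 = "'cmumu".

(3, 11)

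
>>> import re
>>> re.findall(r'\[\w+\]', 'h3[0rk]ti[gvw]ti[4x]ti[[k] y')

['[0rk]', '[gvw]', '[4x]', '[k]']

`findall` yields the raw match text (4 of them) because the pattern has no groups.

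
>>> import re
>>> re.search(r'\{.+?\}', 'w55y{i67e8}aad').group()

'{i67e8}'

The match spans [4:11] → '{i67e8}'.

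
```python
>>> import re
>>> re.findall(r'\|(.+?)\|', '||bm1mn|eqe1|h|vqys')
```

['|bm1mn', 'h']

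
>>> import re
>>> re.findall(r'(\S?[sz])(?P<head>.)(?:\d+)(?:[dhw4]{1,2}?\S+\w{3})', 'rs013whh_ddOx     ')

This matches optionally a non-whitespace character, then one of [sz] (captured); then any character (captured as 'head'); then one or more of a digit (non-capturing group); then 1 to 2 of one of [dhw4] (lazy), then one or more of a non-whitespace character, then exactly 3 of a word character (non-capturing group).
Scanning left to right: at [0:13] match 'rs013whh_ddOx', groups = ('rs', '0').
With 2 capturing groups, `findall` returns a 2-tuple per match.

[('rs', '0')]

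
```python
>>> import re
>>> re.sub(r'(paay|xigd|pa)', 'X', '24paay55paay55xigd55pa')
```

'24X55X55X55X'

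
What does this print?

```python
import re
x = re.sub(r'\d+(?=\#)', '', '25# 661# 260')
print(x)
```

Lookahead/lookbehind check context without consuming it, so the matched span excludes the asserted characters.
Matches: at [0:2] → '25'; at [4:7] → '661'.
Every occurrence is swapped for ''.

# # 260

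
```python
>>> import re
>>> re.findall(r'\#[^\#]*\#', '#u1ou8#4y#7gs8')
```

['#u1ou8#']

Walking the string: at [0:7] → '#u1ou8#'.
With no groups in the pattern, `findall` gives back each whole match — 1 here.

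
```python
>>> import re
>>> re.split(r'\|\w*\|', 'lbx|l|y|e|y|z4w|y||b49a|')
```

Matches to split on: at [3:6] → '|l|'; at [7:10] → '|e|'; at [11:16] → '|z4w|'; at [17:19] → '||'.
The string is cut at each match, leaving 5 pieces.

['lbx', 'y', 'y', 'y', 'b49a|']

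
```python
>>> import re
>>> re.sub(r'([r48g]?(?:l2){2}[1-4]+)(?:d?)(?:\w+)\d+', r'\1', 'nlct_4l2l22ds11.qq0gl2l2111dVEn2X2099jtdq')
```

'nlct_4l2l22.qq0gl2l2111jtdq'

This matches optionally one of [r48g], then the literal 'l2' repeated 2 times, then one or more of a character in [1-4] (captured); then optionally a literal 'd' (non-capturing group); then one or more of a word character (non-capturing group); then one or more of a digit.
Matches: at [5:15] → '4l2l22ds11'; at [19:37] → 'gl2l2111dVEn2X2099'.
`\1` in the replacement pulls in group 1's text for each match.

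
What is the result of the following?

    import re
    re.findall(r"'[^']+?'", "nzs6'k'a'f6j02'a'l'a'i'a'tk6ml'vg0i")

["'k'", "'f6j02'", "'l'", "'i'", "'tk6ml'"]

Matches: at [4:7] → "'k'"; at [8:15] → "'f6j02'"; at [16:19] → "'l'"; at [20:23] → "'i'"; at [24:31] → "'tk6ml'".
Since nothing is captured, `findall` lists the 5 matched substrings directly.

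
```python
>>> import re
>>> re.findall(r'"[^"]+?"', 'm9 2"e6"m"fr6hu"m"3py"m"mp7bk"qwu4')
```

['"e6"', '"fr6hu"', '"3py"', '"mp7bk"']

Walking the string: at [4:8] → '"e6"'; at [9:16] → '"fr6hu"'; at [17:22] → '"3py"'; at [23:30] → '"mp7bk"'.
No capturing groups, so `findall` returns the 4 full match strings.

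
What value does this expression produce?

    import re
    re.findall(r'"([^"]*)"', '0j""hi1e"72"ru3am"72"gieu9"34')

['', '72', '72']

`findall` collects group 1 from each match (3 total).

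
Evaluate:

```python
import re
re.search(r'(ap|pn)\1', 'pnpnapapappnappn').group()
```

'pnpn'

`\1` is not a pattern — it's the concrete string captured by group 1, re-applied verbatim.
Unlike `match`, `search` isn't anchored — it looks for the pattern anywhere in the string.
The match spans [0:4] → 'pnpn'.
Captured: group 1 = 'pn'.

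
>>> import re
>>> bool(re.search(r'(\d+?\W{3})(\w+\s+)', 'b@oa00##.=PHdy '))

This matches one or more of a digit (lazy), then exactly 3 of a non-word character (captured); then one or more of a word character, then one or more of whitespace (captured).
`re.search` tries every starting position until one works.
Here no position works, so the call returns None, and `bool(None)` is False.

False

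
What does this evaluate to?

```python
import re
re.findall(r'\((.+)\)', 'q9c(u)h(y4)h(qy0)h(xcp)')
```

['u)h(y4)h(qy0)h(xcp']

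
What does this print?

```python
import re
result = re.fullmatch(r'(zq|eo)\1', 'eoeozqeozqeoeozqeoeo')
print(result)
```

`\1` is not a pattern — it's the concrete string captured by group 1, re-applied verbatim.
For `fullmatch`, every character of the input must be accounted for by the pattern.
Here there's no way to consume every character, so the call returns None.

None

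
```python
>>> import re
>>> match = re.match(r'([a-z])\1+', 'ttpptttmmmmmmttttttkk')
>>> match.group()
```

`re.match` only tries the pattern at the start of the string.
The match spans [0:2] → 'tt'.

'tt'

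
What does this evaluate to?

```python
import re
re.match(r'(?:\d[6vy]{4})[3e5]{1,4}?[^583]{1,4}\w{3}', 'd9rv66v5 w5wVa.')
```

None

This matches a digit, then exactly 4 of one of [6vy] (non-capturing group); then 1 to 4 of one of [3e5] (lazy), then 1 to 4 of any character except [583], then exactly 3 of a word character.
`re.match` won't scan ahead — the pattern has to work from the very first character.
Here the pattern fails at index 0, so the call returns None.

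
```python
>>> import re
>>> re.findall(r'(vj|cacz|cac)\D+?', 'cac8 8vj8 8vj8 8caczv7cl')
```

['cacz']

The regex engine tests alternatives in the order written; an earlier branch that matches wins even if a later one would match more.
Matches: at [16:21] match 'caczv', group 1 = 'cacz'.
`findall` collects group 1 from the one match (1 total).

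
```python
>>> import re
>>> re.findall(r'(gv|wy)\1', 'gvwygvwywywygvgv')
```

['wy', 'gv']

`\1` is not a pattern — it's the concrete string captured by group 1, re-applied verbatim.
Because there's exactly one group, `findall` drops the full match and keeps group 1 from each hit.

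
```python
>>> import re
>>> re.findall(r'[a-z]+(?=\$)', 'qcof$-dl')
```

['qcof']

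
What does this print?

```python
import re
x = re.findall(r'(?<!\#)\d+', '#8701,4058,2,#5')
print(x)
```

['701', '4058', '2']

Because the assertion is negative and zero-width, positions next to the forbidden text are skipped.
`findall` yields the raw match text (3 of them) because the pattern has no groups.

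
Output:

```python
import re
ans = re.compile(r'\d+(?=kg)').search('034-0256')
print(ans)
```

Lookahead/lookbehind check context without consuming it, so the matched span excludes the asserted characters.
`search` walks the string left to right and returns the first match it finds.
Here the pattern never matches, so the call returns None.

None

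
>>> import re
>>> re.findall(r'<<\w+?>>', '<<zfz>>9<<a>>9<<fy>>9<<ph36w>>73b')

['<<zfz>>', '<<a>>', '<<fy>>', '<<ph36w>>']

Scanning left to right: at [0:7] → '<<zfz>>'; at [8:13] → '<<a>>'; at [14:20] → '<<fy>>'; at [21:30] → '<<ph36w>>'.
With no groups in the pattern, `findall` gives back each whole match — 4 here.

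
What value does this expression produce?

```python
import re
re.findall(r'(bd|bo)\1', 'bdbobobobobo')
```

['bo', 'bo']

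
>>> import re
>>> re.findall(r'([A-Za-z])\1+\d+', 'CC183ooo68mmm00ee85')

['C', 'o', 'm', 'e']

After group 1 captures some text, `\1` only succeeds where that same text appears again.
Walking the string: at [0:5] match 'CC183', group 1 = 'C'; at [5:10] match 'ooo68', group 1 = 'o'; at [10:15] match 'mmm00', group 1 = 'm'; at [15:19] match 'ee85', group 1 = 'e'.
Because there's exactly one group, `findall` drops the full match and keeps group 1 from each hit.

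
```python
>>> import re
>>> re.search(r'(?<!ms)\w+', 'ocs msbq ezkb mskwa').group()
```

`(?!…)`/`(?<!…)` only lets a position through if the neighbouring text does NOT match; no characters are consumed.
The match spans [0:3] → 'ocs'.

'ocs'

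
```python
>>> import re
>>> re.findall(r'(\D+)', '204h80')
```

Pattern: one or more of a non-digit (captured).
Matches: at [3:4] match 'h', group 1 = 'h'.
`findall` collects group 1 from the one match (1 total).

['h']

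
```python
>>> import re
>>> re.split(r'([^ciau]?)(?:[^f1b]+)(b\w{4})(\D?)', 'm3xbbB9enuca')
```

Pattern: optionally any character except [ciau] (captured); then one or more of any character except [f1b] (non-capturing group); then a literal 'b', then exactly 4 of a word character (captured); then optionally a non-digit (captured).
Matches to split on: at [0:9] → 'm3xbbB9en'.
The group in the pattern means `split` returns the separators' captures alongside the pieces.

['', 'm', 'bbB9e', 'n', 'uca']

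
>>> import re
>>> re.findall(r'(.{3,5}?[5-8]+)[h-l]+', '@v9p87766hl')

['@v9p87766']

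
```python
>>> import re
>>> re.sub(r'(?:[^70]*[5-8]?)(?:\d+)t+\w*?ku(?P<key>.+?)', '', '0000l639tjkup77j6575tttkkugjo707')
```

The pattern matches zero or more of any character except [70], then optionally a character in [5-8] (non-capturing group); then one or more of a digit (non-capturing group); then one or more of the literal 't', then zero or more of a word character (lazy), then the literal 'ku'; then one or more of any character (lazy) (captured as 'key').
Matches: at [4:13] → 'l639tjkup'; at [15:27] → 'j6575tttkkug'.
Every occurrence is swapped for ''.

'000077jo707'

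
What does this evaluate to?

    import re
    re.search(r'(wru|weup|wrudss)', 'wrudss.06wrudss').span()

Alternation isn't longest-match — the leftmost alternative that fits at this position is chosen.
`re.search` scans for the first position where the pattern succeeds.
The match spans [0:3] → 'wru'.
Captured: group 1 = 'wru'.

(0, 3)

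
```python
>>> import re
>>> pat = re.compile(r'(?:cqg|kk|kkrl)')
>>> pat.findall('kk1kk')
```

['kk', 'kk']

Scanning left to right: at [0:2] → 'kk'; at [3:5] → 'kk'.
`findall` yields the raw match text (2 of them) because the pattern has no groups.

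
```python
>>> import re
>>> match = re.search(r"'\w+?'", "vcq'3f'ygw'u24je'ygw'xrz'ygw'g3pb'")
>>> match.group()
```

The match spans [3:7] → "'3f'".

"'3f'"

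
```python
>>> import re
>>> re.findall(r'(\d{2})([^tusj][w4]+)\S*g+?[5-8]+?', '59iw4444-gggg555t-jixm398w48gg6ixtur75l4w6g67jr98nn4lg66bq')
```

[('59', 'iw4444')]

This matches exactly 2 of a digit (captured); then any character except [tusj], then one or more of one of [w4] (captured); then zero or more of a non-whitespace character, then one or more of a literal 'g' (lazy); then one or more of a character in [5-8] (lazy).
Scanning left to right: at [0:55] match '59iw4444-gggg555t-jixm398w48gg6ixtur75l4w6g67jr98nn4lg6', groups = ('59', 'iw4444').
2 groups means the one result is a tuple of 2 captured strings — 1 here.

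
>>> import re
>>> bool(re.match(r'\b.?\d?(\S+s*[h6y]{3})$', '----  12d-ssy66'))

`re.match` only tries the pattern at the start of the string.
Here the string doesn't start with a match, so the call returns None, and `bool(None)` is False.

False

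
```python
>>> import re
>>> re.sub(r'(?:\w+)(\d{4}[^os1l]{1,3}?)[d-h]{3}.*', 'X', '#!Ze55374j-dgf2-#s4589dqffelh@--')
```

'#!X'

The pattern matches one or more of a word character (non-capturing group); then exactly 4 of a digit, then 1 to 3 of any character except [os1l] (lazy) (captured); then exactly 3 of a character in [d-h], then zero or more of any character.
Matches: at [2:32] → 'Ze55374j-dgf2-#s4589dqffelh@--'.
Each match is replaced by 'X'.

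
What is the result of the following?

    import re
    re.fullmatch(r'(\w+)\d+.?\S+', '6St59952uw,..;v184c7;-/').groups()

The match spans [0:23] → '6St59952uw,..;v184c7;-/'.
Captured: group 1 = '6St5995'.

('6St5995',)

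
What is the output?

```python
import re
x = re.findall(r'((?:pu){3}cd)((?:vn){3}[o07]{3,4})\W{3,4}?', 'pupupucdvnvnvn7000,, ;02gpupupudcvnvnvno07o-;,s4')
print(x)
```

[('pupupucd', 'vnvnvn7000')]

With 2 capturing groups, `findall` returns a 2-tuple per match.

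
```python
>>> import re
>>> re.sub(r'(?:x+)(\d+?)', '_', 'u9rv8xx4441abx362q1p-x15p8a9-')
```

Lazy quantifiers expand one character at a time until the remainder of the pattern can match.
Each match is replaced by '_'.

'u9rv8_441ab_62q1p-_5p8a9-'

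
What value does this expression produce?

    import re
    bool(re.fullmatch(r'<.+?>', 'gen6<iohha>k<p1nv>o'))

False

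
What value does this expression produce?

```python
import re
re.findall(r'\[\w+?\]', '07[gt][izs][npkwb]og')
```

With no groups in the pattern, `findall` gives back each whole match — 3 here.

['[gt]', '[izs]', '[npkwb]']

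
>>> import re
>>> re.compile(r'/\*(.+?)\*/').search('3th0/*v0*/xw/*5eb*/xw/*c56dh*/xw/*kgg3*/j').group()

'/*v0*/'

Because the quantifier is non-greedy, it stops expanding at the earliest point where the rest of the pattern can succeed.
The match spans [4:10] → '/*v0*/'.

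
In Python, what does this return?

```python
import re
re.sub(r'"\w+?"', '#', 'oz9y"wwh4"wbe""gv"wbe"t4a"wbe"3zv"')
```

'oz9y#wbe"#wbe#wbe#'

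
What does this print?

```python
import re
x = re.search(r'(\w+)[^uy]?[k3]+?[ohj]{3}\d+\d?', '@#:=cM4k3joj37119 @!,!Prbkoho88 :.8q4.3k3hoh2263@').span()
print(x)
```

This matches one or more of a word character (captured); then optionally any character except [uy], then one or more of one of [k3] (lazy), then exactly 3 of one of [ohj]; then one or more of a digit, then optionally a digit.
The match spans [4:17] → 'cM4k3joj37119'.

(4, 17)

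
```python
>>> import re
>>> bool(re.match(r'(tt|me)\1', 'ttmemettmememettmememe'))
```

False

`match` is anchored at position 0; if the pattern doesn't fit there, it returns None.
Here the string doesn't start with a match, so the call returns None, and `bool(None)` is False.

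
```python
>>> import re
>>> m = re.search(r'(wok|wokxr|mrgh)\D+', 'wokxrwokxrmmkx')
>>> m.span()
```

(0, 14)

`re.search` scans for the first position where the pattern succeeds.
The match spans [0:14] → 'wokxrwokxrmmkx'.
Captured: group 1 = 'wok'.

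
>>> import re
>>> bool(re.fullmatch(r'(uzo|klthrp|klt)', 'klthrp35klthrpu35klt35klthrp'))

False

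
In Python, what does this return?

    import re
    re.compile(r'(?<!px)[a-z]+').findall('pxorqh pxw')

The negative lookahead/lookbehind blocks any match where the forbidden context is present.
With no groups in the pattern, `findall` gives back each whole match — 2 here.

['pxorqh', 'pxw']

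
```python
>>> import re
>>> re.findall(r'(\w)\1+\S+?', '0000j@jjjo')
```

`\1` is not a pattern — it's the concrete string captured by group 1, re-applied verbatim.
Because there's exactly one group, `findall` drops the full match and keeps group 1 from each hit.

['0', 'j']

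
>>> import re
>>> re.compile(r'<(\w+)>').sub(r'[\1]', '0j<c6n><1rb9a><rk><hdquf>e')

Matches: at [2:7] → '<c6n>'; at [7:14] → '<1rb9a>'; at [14:18] → '<rk>'; at [18:25] → '<hdquf>'.
Each match is replaced using the text its own group 1 captured.

'0j[c6n][1rb9a][rk][hdquf]e'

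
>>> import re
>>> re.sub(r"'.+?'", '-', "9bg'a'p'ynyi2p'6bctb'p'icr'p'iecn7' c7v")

"9bg-p-6bctb-icr-iecn7' c7v"

Matches: at [3:6] → "'a'"; at [7:15] → "'ynyi2p'"; at [20:23] → "'p'"; at [26:29] → "'p'".
Each match is replaced by '-'.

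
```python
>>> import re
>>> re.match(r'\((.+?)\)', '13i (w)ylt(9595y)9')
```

`match` is anchored at position 0; if the pattern doesn't fit there, it returns None.
Here the pattern fails at index 0, so the call returns None.

None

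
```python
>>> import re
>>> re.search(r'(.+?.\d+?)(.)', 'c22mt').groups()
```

('c22', 'm')

The pattern matches one or more of any character (lazy), then any character, then one or more of a digit (lazy) (captured); then any character (captured).
`re.search` tries every starting position until one works.
The match spans [0:4] → 'c22m'.
Captured: group 1 = 'c22', group 2 = 'm'.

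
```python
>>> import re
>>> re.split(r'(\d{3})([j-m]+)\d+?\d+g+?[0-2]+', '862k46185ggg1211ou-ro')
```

This matches exactly 3 of a digit (captured); then one or more of a character in [j-m] (captured); then one or more of a digit (lazy); then one or more of a digit, then one or more of the literal 'g' (lazy); then one or more of a character in [0-2].
Matches to split on: at [0:16] → '862k46185ggg1211'.
`re.split` interleaves the captured-group text with the surrounding fragments.

['', '862', 'k', 'ou-ro']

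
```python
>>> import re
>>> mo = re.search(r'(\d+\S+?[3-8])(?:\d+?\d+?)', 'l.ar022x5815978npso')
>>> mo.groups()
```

('022x5',)

This matches one or more of a digit, then one or more of a non-whitespace character (lazy), then a character in [3-8] (captured); then one or more of a digit (lazy), then one or more of a digit (lazy) (non-capturing group).
Because the quantifier is non-greedy, it stops expanding at the earliest point where the rest of the pattern can succeed.
`re.search` scans for the first position where the pattern succeeds.
The match spans [4:11] → '022x581'.
Captured: group 1 = '022x5'.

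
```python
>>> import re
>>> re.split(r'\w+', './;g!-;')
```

['./;', '!-;']

This matches one or more of a word character.
Matches to split on: at [3:4] → 'g'.
The string is cut at each match, leaving 2 pieces.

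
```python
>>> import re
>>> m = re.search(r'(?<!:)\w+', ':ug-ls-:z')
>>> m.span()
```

A negative assertion filters positions out without eating any characters.
`re.search` tries every starting position until one works.
The match spans [2:3] → 'g'.

(2, 3)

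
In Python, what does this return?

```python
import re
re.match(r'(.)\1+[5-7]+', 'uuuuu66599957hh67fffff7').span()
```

(0, 8)

`re.match` only tries the pattern at the start of the string.
The match spans [0:8] → 'uuuuu665'.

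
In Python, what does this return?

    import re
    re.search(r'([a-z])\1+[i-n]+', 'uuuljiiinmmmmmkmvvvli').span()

(0, 16)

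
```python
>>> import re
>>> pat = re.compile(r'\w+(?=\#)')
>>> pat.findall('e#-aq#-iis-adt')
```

['e', 'aq']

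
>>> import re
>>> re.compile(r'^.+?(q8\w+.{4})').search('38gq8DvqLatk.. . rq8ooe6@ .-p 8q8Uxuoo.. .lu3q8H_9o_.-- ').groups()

('q8DvqLatk.. .',)

The match spans [0:16] → '38gq8DvqLatk.. .'.
Captured: group 1 = 'q8DvqLatk.. .'.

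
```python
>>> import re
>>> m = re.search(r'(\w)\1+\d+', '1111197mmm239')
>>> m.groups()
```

('1',)

The match spans [0:7] → '1111197'.
Captured: group 1 = '1'.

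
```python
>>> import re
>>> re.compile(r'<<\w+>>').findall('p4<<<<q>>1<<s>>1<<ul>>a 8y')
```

No capturing groups, so `findall` returns the 3 full match strings.

['<<q>>', '<<s>>', '<<ul>>']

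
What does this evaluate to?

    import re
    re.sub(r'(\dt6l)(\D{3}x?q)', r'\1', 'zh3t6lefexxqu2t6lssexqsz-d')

'zh3t6lefexxqu2t6lsz-d'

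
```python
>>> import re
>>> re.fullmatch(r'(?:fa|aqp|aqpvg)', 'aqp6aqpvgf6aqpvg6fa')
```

None

`re.fullmatch` requires the pattern to consume the entire string.
Here the pattern can't cover the whole string, so the call returns None.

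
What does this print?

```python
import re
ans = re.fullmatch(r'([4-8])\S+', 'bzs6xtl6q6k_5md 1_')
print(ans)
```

This matches a character in [4-8] (captured); then one or more of a non-whitespace character.
`fullmatch` succeeds only if the pattern covers the string from start to end.
Here the string isn't matched end-to-end, so the call returns None.

None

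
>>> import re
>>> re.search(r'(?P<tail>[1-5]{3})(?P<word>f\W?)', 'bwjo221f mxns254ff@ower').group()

The pattern matches exactly 3 of a character in [1-5] (captured as 'tail'); then a literal 'f', then optionally a non-word character (captured as 'word').
Unlike `match`, `search` isn't anchored — it looks for the pattern anywhere in the string.
The match spans [4:9] → '221f '.
Captured: group 1 = '221', group 2 = 'f '.

'221f '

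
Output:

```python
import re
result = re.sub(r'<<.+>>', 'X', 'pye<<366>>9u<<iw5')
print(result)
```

pyeX9u<<iw5

Matches: at [3:10] → '<<366>>'.
`sub` substitutes 'X' at each match site.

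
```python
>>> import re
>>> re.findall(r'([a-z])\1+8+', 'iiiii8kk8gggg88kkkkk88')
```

['i', 'k', 'g', 'k']

`\1` has to match the exact text group 1 already captured.
Scanning left to right: at [0:6] match 'iiiii8', group 1 = 'i'; at [6:9] match 'kk8', group 1 = 'k'; at [9:15] match 'gggg88', group 1 = 'g'; at [15:22] match 'kkkkk88', group 1 = 'k'.
One capturing group, so `findall` returns just the captured substring from each match — 4 in all.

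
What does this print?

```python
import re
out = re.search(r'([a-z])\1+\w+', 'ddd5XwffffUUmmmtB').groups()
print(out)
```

('d',)

The match spans [0:17] → 'ddd5XwffffUUmmmtB'.
Captured: group 1 = 'd'.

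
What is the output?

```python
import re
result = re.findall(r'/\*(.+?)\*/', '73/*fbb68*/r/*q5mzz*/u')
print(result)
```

['fbb68', 'q5mzz']

A non-greedy quantifier consumes as few characters as it can — just enough that the remainder of the pattern still matches from where it stops; whatever follows it matches normally.
Matches: at [2:11] match '/*fbb68*/', group 1 = 'fbb68'; at [12:21] match '/*q5mzz*/', group 1 = 'q5mzz'.
With a single group, `findall` returns only what that group captured — 2 items.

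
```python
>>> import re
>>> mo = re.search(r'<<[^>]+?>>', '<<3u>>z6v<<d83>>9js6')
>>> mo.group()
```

The match spans [0:6] → '<<3u>>'.

'<<3u>>'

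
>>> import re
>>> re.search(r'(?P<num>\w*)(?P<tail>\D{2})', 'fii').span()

The match spans [0:3] → 'fii'.

(0, 3)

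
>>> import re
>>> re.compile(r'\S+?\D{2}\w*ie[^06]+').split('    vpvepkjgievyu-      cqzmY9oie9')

['    ', '']

The pattern matches one or more of a non-whitespace character (lazy), then exactly 2 of a non-digit; then zero or more of a word character; then the literal 'ie', then one or more of any character except [06].
Matches to split on: at [4:34] → 'vpvepkjgievyu-      cqzmY9oie9'.
The string is cut at each match, leaving 2 pieces.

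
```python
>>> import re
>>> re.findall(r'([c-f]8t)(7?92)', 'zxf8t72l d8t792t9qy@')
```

[('d8t', '792')]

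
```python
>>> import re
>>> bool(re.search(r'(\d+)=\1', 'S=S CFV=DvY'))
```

`\1` has to match the exact text group 1 already captured.
Here no position works, so the call returns None, and `bool(None)` is False.

False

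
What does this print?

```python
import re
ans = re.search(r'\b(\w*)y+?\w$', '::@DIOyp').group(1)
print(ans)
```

DIO

This matches a word boundary (`\b`, zero-width); then zero or more of a word character (captured); then one or more of the literal 'y' (lazy), then a word character; then anchored at the end.
Unlike `match`, `search` isn't anchored — it looks for the pattern anywhere in the string.
The match spans [3:8] → 'DIOyp'.
Captured: group 1 = 'DIO'.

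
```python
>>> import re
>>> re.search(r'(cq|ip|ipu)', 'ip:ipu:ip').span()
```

(0, 2)

The match spans [0:2] → 'ip'.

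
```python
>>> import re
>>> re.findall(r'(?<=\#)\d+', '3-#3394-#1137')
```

Lookahead/lookbehind check context without consuming it, so the matched span excludes the asserted characters.
Walking the string: at [3:7] → '3394'; at [9:13] → '1137'.
Since nothing is captured, `findall` lists the 2 matched substrings directly.

['3394', '1137']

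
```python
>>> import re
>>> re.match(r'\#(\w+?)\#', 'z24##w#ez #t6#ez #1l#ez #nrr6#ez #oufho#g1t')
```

None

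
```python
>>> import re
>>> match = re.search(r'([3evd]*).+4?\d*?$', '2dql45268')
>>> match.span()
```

(0, 9)

The pattern matches zero or more of one of [3evd] (captured); then one or more of any character; then optionally the literal '4', then zero or more of a digit (lazy); then anchored at the end.
The match spans [0:9] → '2dql45268'.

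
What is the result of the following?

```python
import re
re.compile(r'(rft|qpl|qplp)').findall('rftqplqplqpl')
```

Scanning left to right: at [0:3] match 'rft', group 1 = 'rft'; at [3:6] match 'qpl', group 1 = 'qpl'; at [6:9] match 'qpl', group 1 = 'qpl'; at [9:12] match 'qpl', group 1 = 'qpl'.
One capturing group, so `findall` returns just the captured substring from each match — 4 in all.

['rft', 'qpl', 'qpl', 'qpl']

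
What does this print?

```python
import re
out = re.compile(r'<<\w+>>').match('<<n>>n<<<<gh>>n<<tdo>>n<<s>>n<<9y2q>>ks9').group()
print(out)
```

<<n>>

`match` is anchored at position 0; if the pattern doesn't fit there, it returns None.
The match spans [0:5] → '<<n>>'.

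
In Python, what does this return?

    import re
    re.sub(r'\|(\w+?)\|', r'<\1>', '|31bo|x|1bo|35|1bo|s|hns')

'<31bo>x<1bo>35<1bo>s|hns'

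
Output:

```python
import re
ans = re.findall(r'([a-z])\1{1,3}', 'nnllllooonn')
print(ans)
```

A backreference is literal: `\1` must see the identical characters the first group matched.
`findall` collects group 1 from each match (4 total).

['n', 'l', 'o', 'n']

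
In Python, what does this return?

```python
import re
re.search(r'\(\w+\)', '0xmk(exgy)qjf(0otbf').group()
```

`re.search` scans for the first position where the pattern succeeds.
The match spans [4:10] → '(exgy)'.

'(exgy)'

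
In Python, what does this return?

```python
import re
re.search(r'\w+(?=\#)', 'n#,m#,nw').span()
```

(0, 1)

The `(?=…)`/`(?<=…)` assertion just peeks at neighbouring text; it doesn't advance the match position.
`re.search` scans for the first position where the pattern succeeds.
The match spans [0:1] → 'n'.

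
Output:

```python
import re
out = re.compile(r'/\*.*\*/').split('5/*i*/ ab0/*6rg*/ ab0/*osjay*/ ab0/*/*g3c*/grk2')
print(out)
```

['5', 'grk2']

Matches to split on: at [1:43] → '/*i*/ ab0/*6rg*/ ab0/*osjay*/ ab0/*/*g3c*/'.
Each match becomes a cut point; 2 segments remain.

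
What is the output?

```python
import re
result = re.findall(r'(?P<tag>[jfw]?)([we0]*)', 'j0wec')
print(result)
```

[('j', '0we'), ('', ''), ('', '')]

Pattern: optionally one of [jfw] (captured as 'tag'); then zero or more of one of [we0] (captured).
Matches: at [0:4] match 'j0we', groups = ('j', '0we'); at [4:4] match '', groups = ('', ''); at [5:5] match '', groups = ('', '').
`findall` packs the 2 group values into a tuple for every match.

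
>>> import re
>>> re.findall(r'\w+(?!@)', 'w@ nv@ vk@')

A negative assertion filters positions out without eating any characters.
With no groups in the pattern, `findall` gives back each whole match — 2 here.

['n', 'v']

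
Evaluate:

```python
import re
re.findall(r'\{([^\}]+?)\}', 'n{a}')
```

`findall` collects group 1 from the one match (1 total).

['a']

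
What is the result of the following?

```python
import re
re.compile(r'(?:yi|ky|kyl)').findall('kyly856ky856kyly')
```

Branches in `(...|...)` are attempted left-to-right; the first branch that allows the whole pattern to succeed is taken.
Walking the string: at [0:2] → 'ky'; at [7:9] → 'ky'; at [12:14] → 'ky'.
With no groups in the pattern, `findall` gives back each whole match — 3 here.

['ky', 'ky', 'ky']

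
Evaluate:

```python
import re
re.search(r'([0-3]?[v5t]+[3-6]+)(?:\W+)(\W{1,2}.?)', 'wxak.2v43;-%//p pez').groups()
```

('2v43', '/p')

The match spans [5:15] → '2v43;-%//p'.
Captured: group 1 = '2v43', group 2 = '/p'.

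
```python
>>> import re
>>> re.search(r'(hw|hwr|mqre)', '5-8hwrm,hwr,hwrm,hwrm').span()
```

(3, 5)

Alternation isn't longest-match — the leftmost alternative that fits at this position is chosen.
The match spans [3:5] → 'hw'.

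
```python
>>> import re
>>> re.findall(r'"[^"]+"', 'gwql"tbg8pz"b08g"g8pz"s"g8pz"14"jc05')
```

With no groups in the pattern, `findall` gives back each whole match — 3 here.

['"tbg8pz"', '"g8pz"', '"g8pz"']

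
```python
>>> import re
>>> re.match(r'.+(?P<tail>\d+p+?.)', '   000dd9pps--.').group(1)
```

'9pp'

This matches one or more of any character; then one or more of a digit, then one or more of the literal 'p' (lazy), then any character (captured as 'tail').
`re.match` only tries the pattern at the start of the string.
The match spans [0:11] → '   000dd9pp'.
Captured: group 1 = '9pp'.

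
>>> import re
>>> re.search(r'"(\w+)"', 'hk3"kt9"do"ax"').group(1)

'kt9'

The match spans [3:8] → '"kt9"'.
Captured: group 1 = 'kt9'.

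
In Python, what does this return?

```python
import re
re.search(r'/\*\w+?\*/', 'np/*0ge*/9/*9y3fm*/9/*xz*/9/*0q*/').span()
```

(2, 9)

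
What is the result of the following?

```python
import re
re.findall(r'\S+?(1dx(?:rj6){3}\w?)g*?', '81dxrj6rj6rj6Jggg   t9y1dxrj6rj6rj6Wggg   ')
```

This matches one or more of a non-whitespace character (lazy); then the literal '1dx', then the literal 'rj6' repeated 3 times, then optionally a word character (captured); then zero or more of a literal 'g' (lazy).
Scanning left to right: at [0:14] match '81dxrj6rj6rj6J', group 1 = '1dxrj6rj6rj6J'; at [20:36] match 't9y1dxrj6rj6rj6W', group 1 = '1dxrj6rj6rj6W'.
Because there's exactly one group, `findall` drops the full match and keeps group 1 from each hit.

['1dxrj6rj6rj6J', '1dxrj6rj6rj6W']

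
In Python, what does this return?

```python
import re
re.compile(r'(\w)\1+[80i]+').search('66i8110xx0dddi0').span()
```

The backreference `\1` re-matches whatever the first group consumed, character for character.
`search` walks the string left to right and returns the first match it finds.
The match spans [0:4] → '66i8'.
Captured: group 1 = '6'.

(0, 4)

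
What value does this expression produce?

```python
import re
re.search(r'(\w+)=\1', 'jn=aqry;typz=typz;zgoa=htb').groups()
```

('typz',)

The backreference `\1` re-matches whatever the first group consumed, character for character.
`re.search` scans for the first position where the pattern succeeds.
The match spans [8:17] → 'typz=typz'.
Captured: group 1 = 'typz'.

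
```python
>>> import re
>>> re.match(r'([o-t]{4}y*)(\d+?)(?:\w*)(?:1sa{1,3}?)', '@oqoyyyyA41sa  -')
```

`re.match` won't scan ahead — the pattern has to work from the very first character.
Here the string doesn't start with a match, so the call returns None.

None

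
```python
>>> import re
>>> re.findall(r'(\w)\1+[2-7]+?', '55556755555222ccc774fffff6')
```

['5', '5', 'c', 'f']

After group 1 captures some text, `\1` only succeeds where that same text appears again.
Walking the string: at [0:5] match '55556', group 1 = '5'; at [6:12] match '555552', group 1 = '5'; at [14:18] match 'ccc7', group 1 = 'c'; at [20:26] match 'fffff6', group 1 = 'f'.
`findall` collects group 1 from each match (4 total).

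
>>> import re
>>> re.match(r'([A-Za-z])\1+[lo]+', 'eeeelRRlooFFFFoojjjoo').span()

(0, 5)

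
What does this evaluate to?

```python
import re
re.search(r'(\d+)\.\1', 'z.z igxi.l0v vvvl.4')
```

`\1` has to match the exact text group 1 already captured.
Unlike `match`, `search` isn't anchored — it looks for the pattern anywhere in the string.
Here the pattern never matches, so the call returns None.

None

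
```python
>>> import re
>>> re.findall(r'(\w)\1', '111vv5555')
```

['1', 'v', '5', '5']

The backreference `\1` re-matches whatever the first group consumed, character for character.
`findall` collects group 1 from each match (4 total).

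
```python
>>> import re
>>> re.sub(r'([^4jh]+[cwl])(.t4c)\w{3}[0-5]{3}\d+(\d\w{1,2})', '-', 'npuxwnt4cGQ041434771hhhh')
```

'-hh'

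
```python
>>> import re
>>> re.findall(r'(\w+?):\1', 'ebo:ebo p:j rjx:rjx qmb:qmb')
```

['ebo', 'rjx', 'qmb']

The backreference `\1` re-matches whatever the first group consumed, character for character.
Because there's exactly one group, `findall` drops the full match and keeps group 1 from each hit.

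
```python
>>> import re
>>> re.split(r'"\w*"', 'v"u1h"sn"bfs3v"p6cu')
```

['v', 'sn', 'p6cu']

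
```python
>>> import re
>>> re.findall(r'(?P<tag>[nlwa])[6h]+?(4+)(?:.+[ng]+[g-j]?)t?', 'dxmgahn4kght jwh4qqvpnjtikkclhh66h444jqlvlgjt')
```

The pattern matches one of [nlwa] (captured as 'tag'); then one or more of one of [6h] (lazy); then one or more of a literal '4' (captured); then one or more of any character, then one or more of one of [ng], then optionally a character in [g-j] (non-capturing group); then optionally a literal 't'.
Walking the string: at [14:45] match 'wh4qqvpnjtikkclhh66h444jqlvlgjt', groups = ('w', '4').
With 2 capturing groups, `findall` returns a 2-tuple per match.

[('w', '4')]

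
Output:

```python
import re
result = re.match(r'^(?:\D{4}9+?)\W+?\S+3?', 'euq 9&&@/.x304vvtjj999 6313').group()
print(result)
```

euq 9&&@/.x304vvtjj999

The pattern matches anchored at the start of the string; then exactly 4 of a non-digit, then one or more of the literal '9' (lazy) (non-capturing group); then one or more of a non-word character (lazy); then one or more of a non-whitespace character, then optionally a literal '3'.
With `match`, the pattern is implicitly anchored at the beginning.
The match spans [0:22] → 'euq 9&&@/.x304vvtjj999'.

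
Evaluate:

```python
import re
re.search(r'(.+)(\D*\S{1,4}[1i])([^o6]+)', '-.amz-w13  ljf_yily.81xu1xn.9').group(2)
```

This matches one or more of any character (captured); then zero or more of a non-digit, then 1 to 4 of a non-whitespace character, then one of [1i] (captured); then one or more of any character except [o6] (captured).
`re.search` tries every starting position until one works.
The match spans [0:29] → '-.amz-w13  ljf_yily.81xu1xn.9'.
Captured: group 1 = '-.amz-w13  ljf_yily.81x', group 2 = 'u1', group 3 = 'xn.9'.

'u1'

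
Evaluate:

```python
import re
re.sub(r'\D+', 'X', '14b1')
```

'14X1'

The pattern matches one or more of a non-digit.
`sub` substitutes 'X' at each match site.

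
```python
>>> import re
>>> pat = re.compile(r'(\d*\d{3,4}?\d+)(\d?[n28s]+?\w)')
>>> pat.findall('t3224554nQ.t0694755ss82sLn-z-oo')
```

Lazy quantifiers expand one character at a time until the remainder of the pattern can match.
Multiple groups make `findall` return tuples — one 2-tuple for each match.

[('3224554', 'nQ'), ('0694755', 'ss')]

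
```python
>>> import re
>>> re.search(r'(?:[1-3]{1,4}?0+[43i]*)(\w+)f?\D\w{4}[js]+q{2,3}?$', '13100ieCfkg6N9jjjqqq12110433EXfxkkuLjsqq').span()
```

(0, 40)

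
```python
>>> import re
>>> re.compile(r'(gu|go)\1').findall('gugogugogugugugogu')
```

['gu']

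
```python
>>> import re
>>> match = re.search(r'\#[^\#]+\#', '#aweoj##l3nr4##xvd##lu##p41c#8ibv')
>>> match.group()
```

'#aweoj#'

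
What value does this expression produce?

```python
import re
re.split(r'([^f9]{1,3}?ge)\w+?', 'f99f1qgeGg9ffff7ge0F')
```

This matches 1 to 3 of any character except [f9] (lazy), then the literal 'ge' (captured); then one or more of a word character (lazy).
A non-greedy quantifier consumes as few characters as it can — just enough that the remainder of the pattern still matches from where it stops; whatever follows it matches normally.
Matches to split on: at [4:9] → '1qgeG'; at [15:19] → '7ge0'.
With a capturing group present, the delimiter's captured portion is kept in the result list.

['f99f', '1qge', 'g9ffff', '7ge', 'F']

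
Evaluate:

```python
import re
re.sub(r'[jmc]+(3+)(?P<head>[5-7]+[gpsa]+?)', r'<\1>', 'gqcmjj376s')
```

Pattern: one or more of one of [jmc]; then one or more of a literal '3' (captured); then one or more of a character in [5-7], then one or more of one of [gpsa] (lazy) (captured as 'head').
Each match is replaced using the text its own group 1 captured.

'gq<3>'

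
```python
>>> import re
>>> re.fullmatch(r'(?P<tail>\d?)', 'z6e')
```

None

`fullmatch` succeeds only if the pattern covers the string from start to end.
Here the string isn't matched end-to-end, so the call returns None.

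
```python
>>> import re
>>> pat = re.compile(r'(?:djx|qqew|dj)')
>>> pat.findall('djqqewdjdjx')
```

Alternation tries branches left to right and keeps the first one that lets the overall match succeed at that position.
Walking the string: at [0:2] → 'dj'; at [2:6] → 'qqew'; at [6:8] → 'dj'; at [8:11] → 'djx'.
Since nothing is captured, `findall` lists the 4 matched substrings directly.

['dj', 'qqew', 'dj', 'djx']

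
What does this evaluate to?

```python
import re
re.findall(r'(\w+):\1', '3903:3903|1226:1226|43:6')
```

['3903', '1226']

The backreference `\1` re-matches whatever the first group consumed, character for character.
With a single group, `findall` returns only what that group captured — 2 items.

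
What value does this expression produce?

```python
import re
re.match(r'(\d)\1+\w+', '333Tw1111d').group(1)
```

After group 1 captures some text, `\1` only succeeds where that same text appears again.
`re.match` won't scan ahead — the pattern has to work from the very first character.
The match spans [0:10] → '333Tw1111d'.
Captured: group 1 = '3'.

'3'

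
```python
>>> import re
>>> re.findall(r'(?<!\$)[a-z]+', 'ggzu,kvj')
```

The negative lookaround is zero-width — it rules out positions where the adjacent text would match, without consuming anything.
Matches: at [0:4] → 'ggzu'; at [5:8] → 'kvj'.
With no groups in the pattern, `findall` gives back each whole match — 2 here.

['ggzu', 'kvj']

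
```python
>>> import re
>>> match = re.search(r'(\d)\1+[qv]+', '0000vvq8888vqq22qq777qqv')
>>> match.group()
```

'0000vvq'

`\1` has to match the exact text group 1 already captured.
The match spans [0:7] → '0000vvq'.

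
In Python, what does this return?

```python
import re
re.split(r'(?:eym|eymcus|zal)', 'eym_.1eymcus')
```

['', '_.1', 'cus']

Branches in `(...|...)` are attempted left-to-right; the first branch that allows the whole pattern to succeed is taken.
Each match becomes a cut point; 3 segments remain.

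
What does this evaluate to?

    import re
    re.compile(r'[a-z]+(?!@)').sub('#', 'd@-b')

The negative lookahead/lookbehind blocks any match where the forbidden context is present.
Each match is replaced by '#'.

'd@-#'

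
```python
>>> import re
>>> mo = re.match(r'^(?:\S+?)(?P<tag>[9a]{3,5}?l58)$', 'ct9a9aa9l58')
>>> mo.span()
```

(0, 11)

The pattern matches anchored at the start of the string; then one or more of a non-whitespace character (lazy) (non-capturing group); then 3 to 5 of one of [9a] (lazy), then the literal 'l58' (captured as 'tag'); then anchored at the end.
`re.match` only tries the pattern at the start of the string.
The match spans [0:11] → 'ct9a9aa9l58'.
Captured: group 1 = 'a9aa9l58'.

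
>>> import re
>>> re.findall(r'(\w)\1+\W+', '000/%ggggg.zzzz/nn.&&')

['0', 'g', 'z', 'n']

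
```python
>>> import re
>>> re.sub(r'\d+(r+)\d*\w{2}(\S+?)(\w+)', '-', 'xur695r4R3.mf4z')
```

'xur-'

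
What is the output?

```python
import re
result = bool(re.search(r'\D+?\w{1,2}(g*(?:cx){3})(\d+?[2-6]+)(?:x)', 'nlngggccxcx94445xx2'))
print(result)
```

False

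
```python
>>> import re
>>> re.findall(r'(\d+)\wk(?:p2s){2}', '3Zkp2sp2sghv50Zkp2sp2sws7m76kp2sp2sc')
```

['3', '50', '7']

The pattern matches one or more of a digit (captured); then a word character; then the literal 'k', then the literal 'p2s' repeated 2 times.
Because there's exactly one group, `findall` drops the full match and keeps group 1 from each hit.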